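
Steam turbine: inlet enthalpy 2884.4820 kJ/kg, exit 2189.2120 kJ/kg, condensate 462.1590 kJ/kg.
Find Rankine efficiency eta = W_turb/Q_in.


W = 695.2700 kJ/kg
Q_in = 2422.3230 kJ/kg
eta = 0.2870 = 28.7026%

eta = 28.7026%


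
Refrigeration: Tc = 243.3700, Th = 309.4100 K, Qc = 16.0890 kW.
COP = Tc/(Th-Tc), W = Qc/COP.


COP = 243.3700 / 66.0400 = 3.6852
W = 16.0890 / 3.6852 = 4.3659 kW

COP = 3.6852, W = 4.3659 kW


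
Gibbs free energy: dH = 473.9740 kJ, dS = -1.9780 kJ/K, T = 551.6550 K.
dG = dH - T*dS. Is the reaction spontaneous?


T*dS = 551.6550 * -1.9780 = -1091.1736 kJ
dG = 473.9740 + 1091.1736 = 1565.1476 kJ (non-spontaneous)

dG = 1565.1476 kJ, non-spontaneous


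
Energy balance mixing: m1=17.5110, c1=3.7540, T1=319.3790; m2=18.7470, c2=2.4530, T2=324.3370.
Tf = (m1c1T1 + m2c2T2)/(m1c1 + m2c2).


num = 35909.8799
den = 111.7227
Tf = 321.4198 K

321.4198 K


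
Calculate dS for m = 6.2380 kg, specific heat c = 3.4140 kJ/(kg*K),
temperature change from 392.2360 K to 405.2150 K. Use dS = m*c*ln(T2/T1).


T2/T1 = 1.0331
ln(T2/T1) = 0.0326
dS = 6.2380 * 3.4140 * 0.0326 = 0.6933 kJ/K

0.6933 kJ/K


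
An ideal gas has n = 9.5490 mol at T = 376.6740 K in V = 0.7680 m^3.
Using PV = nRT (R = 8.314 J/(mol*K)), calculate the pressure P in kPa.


P = nRT/V = 9.5490 * 8.314 * 376.6740 / 0.7680
= 29904.2943 / 0.7680 = 38937.8831 Pa = 38.9379 kPa

38.9379 kPa


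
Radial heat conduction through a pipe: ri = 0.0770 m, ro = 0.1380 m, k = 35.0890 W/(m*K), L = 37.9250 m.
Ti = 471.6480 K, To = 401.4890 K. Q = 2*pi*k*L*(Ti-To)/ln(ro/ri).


dT = 70.1590 K
ln(ro/ri) = 0.5834
Q = 2*pi*35.0890*37.9250*70.1590 / 0.5834 = 1005443.0769 W

1005443.0769 W


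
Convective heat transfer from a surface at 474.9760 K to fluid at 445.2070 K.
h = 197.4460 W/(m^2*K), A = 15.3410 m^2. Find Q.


dT = 29.7690 K
Q = 197.4460 * 15.3410 * 29.7690 = 90170.8692 W

90170.8692 W


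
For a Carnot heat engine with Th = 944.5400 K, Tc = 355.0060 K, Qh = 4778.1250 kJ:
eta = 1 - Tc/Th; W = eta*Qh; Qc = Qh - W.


eta = 1 - 355.0060/944.5400 = 0.6241
W = 0.6241 * 4778.1250 = 2982.2635 kJ
Qc = 4778.1250 - 2982.2635 = 1795.8615 kJ

eta = 62.4149%, W = 2982.2635 kJ, Qc = 1795.8615 kJ


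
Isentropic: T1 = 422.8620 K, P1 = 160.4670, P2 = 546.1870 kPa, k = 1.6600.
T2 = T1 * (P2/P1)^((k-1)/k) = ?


(k-1)/k = 0.3976
(P2/P1)^exp = 1.6274
T2 = 422.8620 * 1.6274 = 688.1753 K

688.1753 K


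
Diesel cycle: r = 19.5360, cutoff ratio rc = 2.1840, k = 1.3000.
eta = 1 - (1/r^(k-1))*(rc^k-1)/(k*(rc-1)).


r^(k-1) = 2.4392
rc^k = 2.7608
eta = 0.5310 = 53.1020%

53.1020%


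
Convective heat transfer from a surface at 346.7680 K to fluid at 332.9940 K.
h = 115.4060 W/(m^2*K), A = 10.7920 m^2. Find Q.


dT = 13.7740 K
Q = 115.4060 * 10.7920 * 13.7740 = 17154.9874 W

17154.9874 W


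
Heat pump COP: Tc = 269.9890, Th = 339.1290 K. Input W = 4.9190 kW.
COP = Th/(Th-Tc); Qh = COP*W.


COP = 339.1290 / 69.1400 = 4.9050
Qh = 4.9050 * 4.9190 = 24.1275 kW

COP = 4.9050, Qh = 24.1275 kW


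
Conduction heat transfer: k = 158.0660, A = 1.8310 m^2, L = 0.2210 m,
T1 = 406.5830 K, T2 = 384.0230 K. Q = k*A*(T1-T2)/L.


dT = 22.5600 K
Q = 158.0660 * 1.8310 * 22.5600 / 0.2210 = 29544.2949 W

29544.2949 W


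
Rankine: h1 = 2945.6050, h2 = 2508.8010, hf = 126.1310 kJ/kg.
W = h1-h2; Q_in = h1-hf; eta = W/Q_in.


W = 436.8040 kJ/kg
Q_in = 2819.4740 kJ/kg
eta = 0.1549 = 15.4924%

eta = 15.4924%


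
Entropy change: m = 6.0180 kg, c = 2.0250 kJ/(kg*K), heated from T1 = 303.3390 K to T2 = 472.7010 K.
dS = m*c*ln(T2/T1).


T2/T1 = 1.5583
ln(T2/T1) = 0.4436
dS = 6.0180 * 2.0250 * 0.4436 = 5.4061 kJ/K

5.4061 kJ/K


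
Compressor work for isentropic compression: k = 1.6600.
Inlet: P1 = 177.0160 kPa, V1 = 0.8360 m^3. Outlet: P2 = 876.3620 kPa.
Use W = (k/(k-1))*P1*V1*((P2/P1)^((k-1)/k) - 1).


(k-1)/k = 0.3976
(P2/P1)^exp = 1.8888
W = 2.5152 * 177.0160 * 0.8360 * (1.8888 - 1) = 330.8302 kJ

330.8302 kJ


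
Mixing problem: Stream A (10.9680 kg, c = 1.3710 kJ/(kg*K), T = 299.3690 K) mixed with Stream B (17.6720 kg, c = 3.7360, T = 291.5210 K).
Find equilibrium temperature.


num = 23748.6220
den = 81.0597
Tf = 292.9769 K

292.9769 K


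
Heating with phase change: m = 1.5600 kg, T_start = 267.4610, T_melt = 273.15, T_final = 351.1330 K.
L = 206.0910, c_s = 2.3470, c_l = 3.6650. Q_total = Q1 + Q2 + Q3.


Q1 (sensible, solid) = 1.5600 * 2.3470 * 5.6890 = 20.8292 kJ
Q2 (latent) = 1.5600 * 206.0910 = 321.5020 kJ
Q3 (sensible, liquid) = 1.5600 * 3.6650 * 77.9830 = 445.8600 kJ
Q_total = 788.1912 kJ

788.1912 kJ


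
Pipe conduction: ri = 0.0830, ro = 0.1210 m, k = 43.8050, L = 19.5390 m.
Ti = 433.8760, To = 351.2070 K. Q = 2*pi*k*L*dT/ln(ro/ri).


dT = 82.6690 K
ln(ro/ri) = 0.3769
Q = 2*pi*43.8050*19.5390*82.6690 / 0.3769 = 1179410.2401 W

1179410.2401 W


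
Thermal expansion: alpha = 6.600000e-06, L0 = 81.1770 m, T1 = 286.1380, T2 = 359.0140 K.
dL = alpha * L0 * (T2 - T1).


dT = 72.8760 K
dL = 6.600000e-06 * 81.1770 * 72.8760 = 0.039045 m
L_final = 81.216045 m

dL = 0.039045 m


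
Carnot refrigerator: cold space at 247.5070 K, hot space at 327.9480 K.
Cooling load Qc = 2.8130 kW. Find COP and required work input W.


COP = 247.5070 / 80.4410 = 3.0769
W = 2.8130 / 3.0769 = 0.9142 kW

COP = 3.0769, W = 0.9142 kW


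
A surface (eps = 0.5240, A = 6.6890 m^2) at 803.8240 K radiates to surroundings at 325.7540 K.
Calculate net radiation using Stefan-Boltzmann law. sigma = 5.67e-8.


T^4 = 4.1749e+11
Tsurr^4 = 1.1261e+10
Q = 0.5240 * 5.67e-8 * 6.6890 * 4.0623e+11 = 80731.8119 W

80731.8119 W


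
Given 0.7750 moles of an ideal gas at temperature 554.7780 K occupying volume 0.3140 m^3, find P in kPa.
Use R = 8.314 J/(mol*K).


P = nRT/V = 0.7750 * 8.314 * 554.7780 / 0.3140
= 3574.6288 / 0.3140 = 11384.1682 Pa = 11.3842 kPa

11.3842 kPa


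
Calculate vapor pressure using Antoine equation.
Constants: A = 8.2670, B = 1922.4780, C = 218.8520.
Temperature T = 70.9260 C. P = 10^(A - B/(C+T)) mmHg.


C+T = 289.7780
B/(C+T) = 6.6343
log10(P) = 8.2670 - 6.6343 = 1.6327
P = 10^1.6327 = 42.9227 mmHg

42.9227 mmHg


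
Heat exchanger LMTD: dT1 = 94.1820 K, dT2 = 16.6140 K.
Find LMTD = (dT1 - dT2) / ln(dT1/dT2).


dT1/dT2 = 5.6688
ln(dT1/dT2) = 1.7350
LMTD = 77.5680 / 1.7350 = 44.7082 K

44.7082 K


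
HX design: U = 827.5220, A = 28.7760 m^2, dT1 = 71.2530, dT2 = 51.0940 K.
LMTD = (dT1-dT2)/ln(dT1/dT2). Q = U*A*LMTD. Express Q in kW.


LMTD = 60.6158 K
Q = 827.5220 * 28.7760 * 60.6158 = 1443431.1839 W = 1443.4312 kW

1443.4312 kW


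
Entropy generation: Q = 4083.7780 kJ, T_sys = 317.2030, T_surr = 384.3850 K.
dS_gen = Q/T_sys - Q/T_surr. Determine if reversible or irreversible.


dS_sys = 4083.7780/317.2030 = 12.8743 kJ/K
dS_surr = -4083.7780/384.3850 = -10.6242 kJ/K
dS_gen = 12.8743 - 10.6242 = 2.2501 kJ/K (irreversible)

dS_gen = 2.2501 kJ/K, irreversible


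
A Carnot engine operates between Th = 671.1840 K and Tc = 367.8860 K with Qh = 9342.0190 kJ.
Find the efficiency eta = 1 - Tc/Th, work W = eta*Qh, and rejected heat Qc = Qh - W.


eta = 1 - 367.8860/671.1840 = 0.4519
W = 0.4519 * 9342.0190 = 4221.5185 kJ
Qc = 9342.0190 - 4221.5185 = 5120.5005 kJ

eta = 45.1885%, W = 4221.5185 kJ, Qc = 5120.5005 kJ


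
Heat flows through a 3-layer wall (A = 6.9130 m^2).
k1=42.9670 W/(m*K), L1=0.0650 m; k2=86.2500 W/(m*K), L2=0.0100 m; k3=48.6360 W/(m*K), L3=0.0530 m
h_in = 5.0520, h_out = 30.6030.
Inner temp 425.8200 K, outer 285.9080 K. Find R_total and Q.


R_conv_in = 1/(5.0520*6.9130) = 0.0286
R_1 = 0.0650/(42.9670*6.9130) = 0.0002
R_2 = 0.0100/(86.2500*6.9130) = 1.6772e-05
R_3 = 0.0530/(48.6360*6.9130) = 0.0002
R_conv_out = 1/(30.6030*6.9130) = 0.0047
R_total = 0.0338 K/W
Q = 139.9120 / 0.0338 = 4145.1383 W

R_total = 0.0338 K/W, Q = 4145.1383 W


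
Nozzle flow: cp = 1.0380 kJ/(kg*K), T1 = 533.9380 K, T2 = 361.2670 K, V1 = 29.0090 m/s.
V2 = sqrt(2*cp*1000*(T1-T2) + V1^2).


dT = 172.6710 K
2*cp*1000*dT = 358464.9960
V1^2 = 841.5221
V2 = sqrt(359306.5181) = 599.4218 m/s

599.4218 m/s


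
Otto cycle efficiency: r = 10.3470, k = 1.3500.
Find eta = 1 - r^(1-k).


r^(k-1) = 2.2656
eta = 1 - 1/2.2656 = 0.5586 = 55.8618%

55.8618%


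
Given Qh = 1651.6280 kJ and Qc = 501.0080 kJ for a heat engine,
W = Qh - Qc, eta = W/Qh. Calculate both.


W = 1651.6280 - 501.0080 = 1150.6200 kJ
eta = 1150.6200 / 1651.6280 = 0.6967 = 69.6658%

W = 1150.6200 kJ, eta = 69.6658%


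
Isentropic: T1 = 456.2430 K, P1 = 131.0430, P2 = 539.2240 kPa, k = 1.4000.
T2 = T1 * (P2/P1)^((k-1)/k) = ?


(k-1)/k = 0.2857
(P2/P1)^exp = 1.4981
T2 = 456.2430 * 1.4981 = 683.4808 K

683.4808 K


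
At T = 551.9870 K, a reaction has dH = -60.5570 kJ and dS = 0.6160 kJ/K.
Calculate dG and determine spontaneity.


T*dS = 551.9870 * 0.6160 = 340.0240 kJ
dG = -60.5570 - 340.0240 = -400.5810 kJ (spontaneous)

dG = -400.5810 kJ, spontaneous


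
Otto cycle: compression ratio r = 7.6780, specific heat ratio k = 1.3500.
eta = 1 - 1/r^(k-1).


r^(k-1) = 2.0410
eta = 1 - 1/2.0410 = 0.5100 = 51.0037%

51.0037%


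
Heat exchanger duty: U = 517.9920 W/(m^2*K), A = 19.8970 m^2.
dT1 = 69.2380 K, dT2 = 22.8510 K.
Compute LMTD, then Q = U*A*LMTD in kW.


LMTD = 41.8446 K
Q = 517.9920 * 19.8970 * 41.8446 = 431270.4552 W = 431.2705 kW

431.2705 kW


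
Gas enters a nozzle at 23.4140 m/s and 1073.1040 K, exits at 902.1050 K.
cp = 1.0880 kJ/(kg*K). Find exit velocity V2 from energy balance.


dT = 170.9990 K
2*cp*1000*dT = 372093.8240
V1^2 = 548.2154
V2 = sqrt(372642.0394) = 610.4441 m/s

610.4441 m/s


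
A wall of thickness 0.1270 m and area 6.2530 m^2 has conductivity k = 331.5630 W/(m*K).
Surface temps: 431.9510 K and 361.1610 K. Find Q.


dT = 70.7900 K
Q = 331.5630 * 6.2530 * 70.7900 / 0.1270 = 1155640.3059 W

1155640.3059 W


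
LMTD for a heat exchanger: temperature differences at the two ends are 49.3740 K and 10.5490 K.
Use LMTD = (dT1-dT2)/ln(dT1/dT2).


dT1/dT2 = 4.6804
ln(dT1/dT2) = 1.5434
LMTD = 38.8250 / 1.5434 = 25.1556 K

25.1556 K


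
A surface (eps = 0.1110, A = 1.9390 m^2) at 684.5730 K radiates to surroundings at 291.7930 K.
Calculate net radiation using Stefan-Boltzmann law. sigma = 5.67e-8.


T^4 = 2.1962e+11
Tsurr^4 = 7.2494e+09
Q = 0.1110 * 5.67e-8 * 1.9390 * 2.1237e+11 = 2591.7061 W

2591.7061 W


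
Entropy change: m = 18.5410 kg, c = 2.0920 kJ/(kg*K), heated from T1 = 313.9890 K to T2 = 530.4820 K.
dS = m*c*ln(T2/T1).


T2/T1 = 1.6895
ln(T2/T1) = 0.5244
dS = 18.5410 * 2.0920 * 0.5244 = 20.3414 kJ/K

20.3414 kJ/K


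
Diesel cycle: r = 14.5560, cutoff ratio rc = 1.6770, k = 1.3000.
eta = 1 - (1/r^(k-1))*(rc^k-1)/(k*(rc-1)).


r^(k-1) = 2.2331
rc^k = 1.9584
eta = 0.5124 = 51.2376%

51.2376%


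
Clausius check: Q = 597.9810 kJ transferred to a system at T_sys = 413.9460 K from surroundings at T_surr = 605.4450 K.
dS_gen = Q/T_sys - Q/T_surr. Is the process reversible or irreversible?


dS_sys = 597.9810/413.9460 = 1.4446 kJ/K
dS_surr = -597.9810/605.4450 = -0.9877 kJ/K
dS_gen = 1.4446 - 0.9877 = 0.4569 kJ/K (irreversible)

dS_gen = 0.4569 kJ/K, irreversible


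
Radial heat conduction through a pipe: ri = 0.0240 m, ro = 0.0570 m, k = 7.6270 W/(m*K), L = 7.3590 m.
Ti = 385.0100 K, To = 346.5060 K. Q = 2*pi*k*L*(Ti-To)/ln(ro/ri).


dT = 38.5040 K
ln(ro/ri) = 0.8650
Q = 2*pi*7.6270*7.3590*38.5040 / 0.8650 = 15697.9682 W

15697.9682 W


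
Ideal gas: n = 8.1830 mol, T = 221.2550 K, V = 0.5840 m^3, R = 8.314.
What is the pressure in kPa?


P = nRT/V = 8.1830 * 8.314 * 221.2550 / 0.5840
= 15052.7436 / 0.5840 = 25775.2460 Pa = 25.7752 kPa

25.7752 kPa


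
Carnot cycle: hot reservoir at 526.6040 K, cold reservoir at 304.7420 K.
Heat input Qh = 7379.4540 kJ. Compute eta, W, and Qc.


eta = 1 - 304.7420/526.6040 = 0.4213
W = 0.4213 * 7379.4540 = 3109.0163 kJ
Qc = 7379.4540 - 3109.0163 = 4270.4377 kJ

eta = 42.1307%, W = 3109.0163 kJ, Qc = 4270.4377 kJ


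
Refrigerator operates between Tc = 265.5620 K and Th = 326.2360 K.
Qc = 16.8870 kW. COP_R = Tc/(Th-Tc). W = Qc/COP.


COP = 265.5620 / 60.6740 = 4.3769
W = 16.8870 / 4.3769 = 3.8582 kW

COP = 4.3769, W = 3.8582 kW


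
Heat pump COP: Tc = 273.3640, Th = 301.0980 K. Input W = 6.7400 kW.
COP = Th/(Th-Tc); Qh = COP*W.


COP = 301.0980 / 27.7340 = 10.8566
Qh = 10.8566 * 6.7400 = 73.1737 kW

COP = 10.8566, Qh = 73.1737 kW


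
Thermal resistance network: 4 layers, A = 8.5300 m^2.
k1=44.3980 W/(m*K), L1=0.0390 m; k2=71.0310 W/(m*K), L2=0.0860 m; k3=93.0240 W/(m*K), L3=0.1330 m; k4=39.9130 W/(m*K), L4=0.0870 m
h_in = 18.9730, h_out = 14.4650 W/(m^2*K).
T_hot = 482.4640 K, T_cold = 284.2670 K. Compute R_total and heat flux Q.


R_conv_in = 1/(18.9730*8.5300) = 0.0062
R_1 = 0.0390/(44.3980*8.5300) = 0.0001
R_2 = 0.0860/(71.0310*8.5300) = 0.0001
R_3 = 0.1330/(93.0240*8.5300) = 0.0002
R_4 = 0.0870/(39.9130*8.5300) = 0.0003
R_conv_out = 1/(14.4650*8.5300) = 0.0081
R_total = 0.0150 K/W
Q = 198.1970 / 0.0150 = 13255.8689 W

R_total = 0.0150 K/W, Q = 13255.8689 W


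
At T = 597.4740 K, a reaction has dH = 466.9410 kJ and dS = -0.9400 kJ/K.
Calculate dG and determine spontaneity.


T*dS = 597.4740 * -0.9400 = -561.6256 kJ
dG = 466.9410 + 561.6256 = 1028.5666 kJ (non-spontaneous)

dG = 1028.5666 kJ, non-spontaneous


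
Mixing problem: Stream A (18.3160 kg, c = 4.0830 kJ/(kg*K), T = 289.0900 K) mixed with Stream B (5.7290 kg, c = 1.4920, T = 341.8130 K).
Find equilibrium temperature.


num = 24541.0765
den = 83.3319
Tf = 294.4980 K

294.4980 K


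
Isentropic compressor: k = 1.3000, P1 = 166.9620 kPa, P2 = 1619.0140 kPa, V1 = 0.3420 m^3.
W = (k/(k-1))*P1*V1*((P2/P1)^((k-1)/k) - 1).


(k-1)/k = 0.2308
(P2/P1)^exp = 1.6892
W = 4.3333 * 166.9620 * 0.3420 * (1.6892 - 1) = 170.5374 kJ

170.5374 kJ


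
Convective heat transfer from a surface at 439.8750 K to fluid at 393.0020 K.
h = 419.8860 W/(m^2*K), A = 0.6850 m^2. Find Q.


dT = 46.8730 K
Q = 419.8860 * 0.6850 * 46.8730 = 13481.7018 W

13481.7018 W


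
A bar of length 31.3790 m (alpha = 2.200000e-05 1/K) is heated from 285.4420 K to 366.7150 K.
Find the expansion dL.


dT = 81.2730 K
dL = 2.200000e-05 * 31.3790 * 81.2730 = 0.056106 m
L_final = 31.435106 m

dL = 0.056106 m


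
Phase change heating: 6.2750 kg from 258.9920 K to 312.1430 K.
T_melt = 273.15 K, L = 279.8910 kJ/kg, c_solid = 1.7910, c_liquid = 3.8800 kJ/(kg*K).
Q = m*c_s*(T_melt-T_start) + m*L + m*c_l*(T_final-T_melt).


Q1 (sensible, solid) = 6.2750 * 1.7910 * 14.1580 = 159.1150 kJ
Q2 (latent) = 6.2750 * 279.8910 = 1756.3160 kJ
Q3 (sensible, liquid) = 6.2750 * 3.8800 * 38.9930 = 949.3626 kJ
Q_total = 2864.7936 kJ

2864.7936 kJ


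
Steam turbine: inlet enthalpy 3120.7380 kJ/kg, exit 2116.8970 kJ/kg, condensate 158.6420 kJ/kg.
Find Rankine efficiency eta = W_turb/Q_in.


W = 1003.8410 kJ/kg
Q_in = 2962.0960 kJ/kg
eta = 0.3389 = 33.8895%

eta = 33.8895%


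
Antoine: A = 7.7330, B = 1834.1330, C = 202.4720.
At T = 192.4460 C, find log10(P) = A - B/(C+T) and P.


C+T = 394.9180
B/(C+T) = 4.6443
log10(P) = 7.7330 - 4.6443 = 3.0887
P = 10^3.0887 = 1226.4820 mmHg

1226.4820 mmHg


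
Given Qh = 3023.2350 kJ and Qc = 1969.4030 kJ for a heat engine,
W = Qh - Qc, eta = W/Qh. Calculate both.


W = 3023.2350 - 1969.4030 = 1053.8320 kJ
eta = 1053.8320 / 3023.2350 = 0.3486 = 34.8578%

W = 1053.8320 kJ, eta = 34.8578%


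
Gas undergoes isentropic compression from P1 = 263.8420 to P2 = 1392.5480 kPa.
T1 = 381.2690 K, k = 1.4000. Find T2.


(k-1)/k = 0.2857
(P2/P1)^exp = 1.6085
T2 = 381.2690 * 1.6085 = 613.2682 K

613.2682 K


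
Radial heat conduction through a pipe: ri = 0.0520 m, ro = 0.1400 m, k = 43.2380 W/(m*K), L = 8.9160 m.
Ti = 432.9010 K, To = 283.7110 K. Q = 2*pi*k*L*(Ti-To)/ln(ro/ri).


dT = 149.1900 K
ln(ro/ri) = 0.9904
Q = 2*pi*43.2380*8.9160*149.1900 / 0.9904 = 364875.8972 W

364875.8972 W


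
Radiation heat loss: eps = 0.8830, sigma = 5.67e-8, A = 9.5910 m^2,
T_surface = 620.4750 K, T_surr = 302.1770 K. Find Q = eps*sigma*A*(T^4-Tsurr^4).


T^4 = 1.4822e+11
Tsurr^4 = 8.3377e+09
Q = 0.8830 * 5.67e-8 * 9.5910 * 1.3988e+11 = 67167.6606 W

67167.6606 W


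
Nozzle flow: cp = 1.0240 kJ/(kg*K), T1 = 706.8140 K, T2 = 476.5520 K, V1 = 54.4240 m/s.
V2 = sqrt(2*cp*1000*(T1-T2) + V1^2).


dT = 230.2620 K
2*cp*1000*dT = 471576.5760
V1^2 = 2961.9718
V2 = sqrt(474538.5478) = 688.8676 m/s

688.8676 m/s


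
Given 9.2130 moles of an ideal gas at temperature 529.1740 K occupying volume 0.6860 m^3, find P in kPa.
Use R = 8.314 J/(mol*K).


P = nRT/V = 9.2130 * 8.314 * 529.1740 / 0.6860
= 40533.0784 / 0.6860 = 59086.1202 Pa = 59.0861 kPa

59.0861 kPa


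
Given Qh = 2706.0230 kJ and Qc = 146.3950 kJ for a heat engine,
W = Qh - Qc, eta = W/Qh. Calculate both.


W = 2706.0230 - 146.3950 = 2559.6280 kJ
eta = 2559.6280 / 2706.0230 = 0.9459 = 94.5900%

W = 2559.6280 kJ, eta = 94.5900%


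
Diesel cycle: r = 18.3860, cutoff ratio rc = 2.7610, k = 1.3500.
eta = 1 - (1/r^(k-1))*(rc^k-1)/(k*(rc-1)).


r^(k-1) = 2.7706
rc^k = 3.9395
eta = 0.5537 = 55.3720%

55.3720%


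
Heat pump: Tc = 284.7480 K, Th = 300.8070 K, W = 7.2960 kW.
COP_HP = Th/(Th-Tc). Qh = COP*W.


COP = 300.8070 / 16.0590 = 18.7314
Qh = 18.7314 * 7.2960 = 136.6640 kW

COP = 18.7314, Qh = 136.6640 kW


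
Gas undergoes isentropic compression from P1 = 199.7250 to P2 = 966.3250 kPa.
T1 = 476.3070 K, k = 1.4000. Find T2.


(k-1)/k = 0.2857
(P2/P1)^exp = 1.5690
T2 = 476.3070 * 1.5690 = 747.3308 K

747.3308 K


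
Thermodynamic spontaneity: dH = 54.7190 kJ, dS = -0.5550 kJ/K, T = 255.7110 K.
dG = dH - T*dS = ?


T*dS = 255.7110 * -0.5550 = -141.9196 kJ
dG = 54.7190 + 141.9196 = 196.6386 kJ (non-spontaneous)

dG = 196.6386 kJ, non-spontaneous


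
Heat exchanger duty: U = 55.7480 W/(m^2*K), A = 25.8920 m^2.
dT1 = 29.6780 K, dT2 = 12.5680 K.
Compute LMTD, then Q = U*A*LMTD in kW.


LMTD = 19.9127 K
Q = 55.7480 * 25.8920 * 19.9127 = 28742.4829 W = 28.7425 kW

28.7425 kW


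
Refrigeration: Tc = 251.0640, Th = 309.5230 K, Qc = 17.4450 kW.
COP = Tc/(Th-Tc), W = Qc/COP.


COP = 251.0640 / 58.4590 = 4.2947
W = 17.4450 / 4.2947 = 4.0620 kW

COP = 4.2947, W = 4.0620 kW


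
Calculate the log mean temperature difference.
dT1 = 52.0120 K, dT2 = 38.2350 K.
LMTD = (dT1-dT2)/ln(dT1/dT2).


dT1/dT2 = 1.3603
ln(dT1/dT2) = 0.3077
LMTD = 13.7770 / 0.3077 = 44.7708 K

44.7708 K


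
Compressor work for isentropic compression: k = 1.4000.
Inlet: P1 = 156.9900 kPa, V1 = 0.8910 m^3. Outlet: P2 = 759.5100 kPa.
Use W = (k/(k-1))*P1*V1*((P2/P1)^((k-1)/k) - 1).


(k-1)/k = 0.2857
(P2/P1)^exp = 1.5690
W = 3.5000 * 156.9900 * 0.8910 * (1.5690 - 1) = 278.5577 kJ

278.5577 kJ


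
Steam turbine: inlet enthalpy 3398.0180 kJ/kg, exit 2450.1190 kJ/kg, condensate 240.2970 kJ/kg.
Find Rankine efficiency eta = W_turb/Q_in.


W = 947.8990 kJ/kg
Q_in = 3157.7210 kJ/kg
eta = 0.3002 = 30.0185%

eta = 30.0185%


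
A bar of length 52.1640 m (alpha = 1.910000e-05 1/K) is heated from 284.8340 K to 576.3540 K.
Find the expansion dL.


dT = 291.5200 K
dL = 1.910000e-05 * 52.1640 * 291.5200 = 0.290451 m
L_final = 52.454451 m

dL = 0.290451 m


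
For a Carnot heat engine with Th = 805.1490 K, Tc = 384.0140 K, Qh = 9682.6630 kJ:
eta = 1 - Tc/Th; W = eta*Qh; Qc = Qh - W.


eta = 1 - 384.0140/805.1490 = 0.5231
W = 0.5231 * 9682.6630 = 5064.5387 kJ
Qc = 9682.6630 - 5064.5387 = 4618.1243 kJ

eta = 52.3052%, W = 5064.5387 kJ, Qc = 4618.1243 kJ


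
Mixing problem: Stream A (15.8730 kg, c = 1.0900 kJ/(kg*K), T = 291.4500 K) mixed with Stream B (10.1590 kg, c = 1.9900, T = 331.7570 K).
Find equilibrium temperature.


num = 11749.4781
den = 37.5180
Tf = 313.1693 K

313.1693 K


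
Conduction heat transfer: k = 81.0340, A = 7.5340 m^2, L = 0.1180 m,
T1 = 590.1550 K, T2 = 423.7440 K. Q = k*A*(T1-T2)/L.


dT = 166.4110 K
Q = 81.0340 * 7.5340 * 166.4110 / 0.1180 = 860979.7082 W

860979.7082 W


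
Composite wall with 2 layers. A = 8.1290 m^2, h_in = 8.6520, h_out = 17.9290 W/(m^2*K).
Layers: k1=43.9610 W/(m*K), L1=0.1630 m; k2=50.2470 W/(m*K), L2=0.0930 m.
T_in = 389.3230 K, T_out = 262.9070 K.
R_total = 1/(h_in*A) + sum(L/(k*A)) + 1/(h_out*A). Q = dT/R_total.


R_conv_in = 1/(8.6520*8.1290) = 0.0142
R_1 = 0.1630/(43.9610*8.1290) = 0.0005
R_2 = 0.0930/(50.2470*8.1290) = 0.0002
R_conv_out = 1/(17.9290*8.1290) = 0.0069
R_total = 0.0218 K/W
Q = 126.4160 / 0.0218 = 5808.6584 W

R_total = 0.0218 K/W, Q = 5808.6584 W


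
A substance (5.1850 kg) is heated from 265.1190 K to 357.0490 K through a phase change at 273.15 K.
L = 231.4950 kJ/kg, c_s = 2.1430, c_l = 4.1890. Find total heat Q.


Q1 (sensible, solid) = 5.1850 * 2.1430 * 8.0310 = 89.2361 kJ
Q2 (latent) = 5.1850 * 231.4950 = 1200.3016 kJ
Q3 (sensible, liquid) = 5.1850 * 4.1890 * 83.8990 = 1822.2833 kJ
Q_total = 3111.8210 kJ

3111.8210 kJ


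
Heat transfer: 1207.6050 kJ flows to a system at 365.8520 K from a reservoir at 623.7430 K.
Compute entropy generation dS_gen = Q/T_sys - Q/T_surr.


dS_sys = 1207.6050/365.8520 = 3.3008 kJ/K
dS_surr = -1207.6050/623.7430 = -1.9361 kJ/K
dS_gen = 3.3008 - 1.9361 = 1.3647 kJ/K (irreversible)

dS_gen = 1.3647 kJ/K, irreversible


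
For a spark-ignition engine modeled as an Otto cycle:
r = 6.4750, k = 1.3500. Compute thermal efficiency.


r^(k-1) = 1.9228
eta = 1 - 1/1.9228 = 0.4799 = 47.9925%

47.9925%


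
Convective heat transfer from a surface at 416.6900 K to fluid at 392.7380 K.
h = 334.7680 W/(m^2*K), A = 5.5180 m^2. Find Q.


dT = 23.9520 K
Q = 334.7680 * 5.5180 * 23.9520 = 44245.3278 W

44245.3278 W


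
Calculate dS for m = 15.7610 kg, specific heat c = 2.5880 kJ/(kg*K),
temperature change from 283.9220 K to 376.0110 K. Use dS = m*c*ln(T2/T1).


T2/T1 = 1.3243
ln(T2/T1) = 0.2809
dS = 15.7610 * 2.5880 * 0.2809 = 11.4585 kJ/K

11.4585 kJ/K


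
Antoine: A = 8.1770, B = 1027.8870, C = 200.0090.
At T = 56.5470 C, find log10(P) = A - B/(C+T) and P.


C+T = 256.5560
B/(C+T) = 4.0065
log10(P) = 8.1770 - 4.0065 = 4.1705
P = 10^4.1705 = 14808.7358 mmHg

14808.7358 mmHg


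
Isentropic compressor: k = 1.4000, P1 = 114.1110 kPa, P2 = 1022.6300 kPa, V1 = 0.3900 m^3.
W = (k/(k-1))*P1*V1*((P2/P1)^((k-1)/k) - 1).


(k-1)/k = 0.2857
(P2/P1)^exp = 1.8712
W = 3.5000 * 114.1110 * 0.3900 * (1.8712 - 1) = 135.6937 kJ

135.6937 kJ


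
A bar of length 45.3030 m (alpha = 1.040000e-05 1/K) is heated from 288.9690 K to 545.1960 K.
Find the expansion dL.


dT = 256.2270 K
dL = 1.040000e-05 * 45.3030 * 256.2270 = 0.120722 m
L_final = 45.423722 m

dL = 0.120722 m


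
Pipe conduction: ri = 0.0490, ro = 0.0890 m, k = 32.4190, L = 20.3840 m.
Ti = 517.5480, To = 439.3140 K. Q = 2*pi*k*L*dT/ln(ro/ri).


dT = 78.2340 K
ln(ro/ri) = 0.5968
Q = 2*pi*32.4190*20.3840*78.2340 / 0.5968 = 544281.9342 W

544281.9342 W


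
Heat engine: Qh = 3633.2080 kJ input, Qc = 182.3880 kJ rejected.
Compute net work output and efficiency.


W = 3633.2080 - 182.3880 = 3450.8200 kJ
eta = 3450.8200 / 3633.2080 = 0.9498 = 94.9800%

W = 3450.8200 kJ, eta = 94.9800%


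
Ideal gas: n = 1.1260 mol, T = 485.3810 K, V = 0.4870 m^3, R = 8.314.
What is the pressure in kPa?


P = nRT/V = 1.1260 * 8.314 * 485.3810 / 0.4870
= 4543.9253 / 0.4870 = 9330.4421 Pa = 9.3304 kPa

9.3304 kPa


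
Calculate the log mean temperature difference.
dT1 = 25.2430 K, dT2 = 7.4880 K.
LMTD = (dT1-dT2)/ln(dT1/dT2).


dT1/dT2 = 3.3711
ln(dT1/dT2) = 1.2152
LMTD = 17.7550 / 1.2152 = 14.6102 K

14.6102 K


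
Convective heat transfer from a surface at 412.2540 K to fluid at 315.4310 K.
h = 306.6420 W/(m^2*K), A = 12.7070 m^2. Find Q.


dT = 96.8230 K
Q = 306.6420 * 12.7070 * 96.8230 = 377270.8092 W

377270.8092 W


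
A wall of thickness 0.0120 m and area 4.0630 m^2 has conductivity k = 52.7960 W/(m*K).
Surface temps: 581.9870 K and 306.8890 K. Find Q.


dT = 275.0980 K
Q = 52.7960 * 4.0630 * 275.0980 / 0.0120 = 4917609.3912 W

4917609.3912 W


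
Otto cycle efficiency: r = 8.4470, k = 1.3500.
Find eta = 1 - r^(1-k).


r^(k-1) = 2.1103
eta = 1 - 1/2.1103 = 0.5261 = 52.6136%

52.6136%


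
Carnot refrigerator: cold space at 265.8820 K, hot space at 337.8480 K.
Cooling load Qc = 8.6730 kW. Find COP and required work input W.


COP = 265.8820 / 71.9660 = 3.6946
W = 8.6730 / 3.6946 = 2.3475 kW

COP = 3.6946, W = 2.3475 kW


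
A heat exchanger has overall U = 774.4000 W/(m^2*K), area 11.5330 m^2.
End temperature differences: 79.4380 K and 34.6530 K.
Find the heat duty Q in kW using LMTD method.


LMTD = 53.9843 K
Q = 774.4000 * 11.5330 * 53.9843 = 482142.4564 W = 482.1425 kW

482.1425 kW


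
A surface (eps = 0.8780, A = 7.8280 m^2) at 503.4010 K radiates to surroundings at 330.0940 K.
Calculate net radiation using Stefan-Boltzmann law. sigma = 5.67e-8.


T^4 = 6.4218e+10
Tsurr^4 = 1.1873e+10
Q = 0.8780 * 5.67e-8 * 7.8280 * 5.2345e+10 = 20398.8302 W

20398.8302 W


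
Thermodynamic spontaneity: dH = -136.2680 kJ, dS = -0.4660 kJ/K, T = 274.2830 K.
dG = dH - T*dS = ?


T*dS = 274.2830 * -0.4660 = -127.8159 kJ
dG = -136.2680 + 127.8159 = -8.4521 kJ (spontaneous)

dG = -8.4521 kJ, spontaneous


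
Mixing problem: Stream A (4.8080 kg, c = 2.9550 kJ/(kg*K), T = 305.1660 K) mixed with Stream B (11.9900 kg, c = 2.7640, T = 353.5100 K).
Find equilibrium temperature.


num = 16051.1373
den = 47.3480
Tf = 339.0035 K

339.0035 K


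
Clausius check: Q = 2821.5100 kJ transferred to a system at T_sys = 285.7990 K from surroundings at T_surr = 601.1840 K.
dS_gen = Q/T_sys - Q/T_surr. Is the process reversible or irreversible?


dS_sys = 2821.5100/285.7990 = 9.8724 kJ/K
dS_surr = -2821.5100/601.1840 = -4.6933 kJ/K
dS_gen = 9.8724 - 4.6933 = 5.1791 kJ/K (irreversible)

dS_gen = 5.1791 kJ/K, irreversible


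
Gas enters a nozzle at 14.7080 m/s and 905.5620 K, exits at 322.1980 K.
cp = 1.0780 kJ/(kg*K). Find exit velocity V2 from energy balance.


dT = 583.3640 K
2*cp*1000*dT = 1257732.7840
V1^2 = 216.3253
V2 = sqrt(1257949.1093) = 1121.5833 m/s

1121.5833 m/s


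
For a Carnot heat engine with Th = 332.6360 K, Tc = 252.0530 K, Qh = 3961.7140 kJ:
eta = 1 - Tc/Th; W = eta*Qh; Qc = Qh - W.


eta = 1 - 252.0530/332.6360 = 0.2423
W = 0.2423 * 3961.7140 = 959.7482 kJ
Qc = 3961.7140 - 959.7482 = 3001.9658 kJ

eta = 24.2256%, W = 959.7482 kJ, Qc = 3001.9658 kJ


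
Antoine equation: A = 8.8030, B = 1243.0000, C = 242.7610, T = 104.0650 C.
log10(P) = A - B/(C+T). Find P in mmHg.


C+T = 346.8260
B/(C+T) = 3.5839
log10(P) = 8.8030 - 3.5839 = 5.2191
P = 10^5.2191 = 165603.8031 mmHg

165603.8031 mmHg


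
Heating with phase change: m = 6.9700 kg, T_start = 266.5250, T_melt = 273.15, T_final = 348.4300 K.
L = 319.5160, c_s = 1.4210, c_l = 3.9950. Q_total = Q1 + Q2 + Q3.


Q1 (sensible, solid) = 6.9700 * 1.4210 * 6.6250 = 65.6165 kJ
Q2 (latent) = 6.9700 * 319.5160 = 2227.0265 kJ
Q3 (sensible, liquid) = 6.9700 * 3.9950 * 75.2800 = 2096.1829 kJ
Q_total = 4388.8259 kJ

4388.8259 kJ


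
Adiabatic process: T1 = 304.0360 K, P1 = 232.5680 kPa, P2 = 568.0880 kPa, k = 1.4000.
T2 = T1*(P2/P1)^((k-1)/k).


(k-1)/k = 0.2857
(P2/P1)^exp = 1.2907
T2 = 304.0360 * 1.2907 = 392.4133 K

392.4133 K


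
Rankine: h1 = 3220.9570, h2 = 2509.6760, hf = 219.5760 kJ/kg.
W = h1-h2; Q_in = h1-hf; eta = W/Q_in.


W = 711.2810 kJ/kg
Q_in = 3001.3810 kJ/kg
eta = 0.2370 = 23.6985%

eta = 23.6985%


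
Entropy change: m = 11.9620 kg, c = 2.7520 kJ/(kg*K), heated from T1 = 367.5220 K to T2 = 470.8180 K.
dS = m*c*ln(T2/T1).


T2/T1 = 1.2811
ln(T2/T1) = 0.2477
dS = 11.9620 * 2.7520 * 0.2477 = 8.1538 kJ/K

8.1538 kJ/K


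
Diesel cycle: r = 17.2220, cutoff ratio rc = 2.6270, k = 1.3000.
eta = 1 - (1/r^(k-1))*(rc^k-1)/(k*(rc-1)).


r^(k-1) = 2.3487
rc^k = 3.5099
eta = 0.4948 = 49.4751%

49.4751%


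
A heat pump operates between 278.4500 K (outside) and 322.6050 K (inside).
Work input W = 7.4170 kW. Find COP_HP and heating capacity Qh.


COP = 322.6050 / 44.1550 = 7.3062
Qh = 7.3062 * 7.4170 = 54.1900 kW

COP = 7.3062, Qh = 54.1900 kW


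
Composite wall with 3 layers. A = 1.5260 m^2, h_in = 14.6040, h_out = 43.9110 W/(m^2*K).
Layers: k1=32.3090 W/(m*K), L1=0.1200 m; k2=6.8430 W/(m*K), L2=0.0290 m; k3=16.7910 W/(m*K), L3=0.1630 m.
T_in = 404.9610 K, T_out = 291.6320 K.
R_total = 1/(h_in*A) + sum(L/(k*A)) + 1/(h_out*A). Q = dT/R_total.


R_conv_in = 1/(14.6040*1.5260) = 0.0449
R_1 = 0.1200/(32.3090*1.5260) = 0.0024
R_2 = 0.0290/(6.8430*1.5260) = 0.0028
R_3 = 0.1630/(16.7910*1.5260) = 0.0064
R_conv_out = 1/(43.9110*1.5260) = 0.0149
R_total = 0.0714 K/W
Q = 113.3290 / 0.0714 = 1587.9557 W

R_total = 0.0714 K/W, Q = 1587.9557 W


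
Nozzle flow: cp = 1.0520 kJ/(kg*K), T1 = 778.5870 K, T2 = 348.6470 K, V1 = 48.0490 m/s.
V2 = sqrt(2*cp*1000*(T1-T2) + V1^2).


dT = 429.9400 K
2*cp*1000*dT = 904593.7600
V1^2 = 2308.7064
V2 = sqrt(906902.4664) = 952.3143 m/s

952.3143 m/s


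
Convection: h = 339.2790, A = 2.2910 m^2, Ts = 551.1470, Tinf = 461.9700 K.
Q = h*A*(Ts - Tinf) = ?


dT = 89.1770 K
Q = 339.2790 * 2.2910 * 89.1770 = 69316.2288 W

69316.2288 W


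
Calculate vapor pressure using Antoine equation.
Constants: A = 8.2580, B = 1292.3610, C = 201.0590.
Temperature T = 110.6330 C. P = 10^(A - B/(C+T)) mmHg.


C+T = 311.6920
B/(C+T) = 4.1463
log10(P) = 8.2580 - 4.1463 = 4.1117
P = 10^4.1117 = 12933.7419 mmHg

12933.7419 mmHg


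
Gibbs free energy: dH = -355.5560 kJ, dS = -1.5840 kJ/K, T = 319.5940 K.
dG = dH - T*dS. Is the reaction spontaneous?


T*dS = 319.5940 * -1.5840 = -506.2369 kJ
dG = -355.5560 + 506.2369 = 150.6809 kJ (non-spontaneous)

dG = 150.6809 kJ, non-spontaneous


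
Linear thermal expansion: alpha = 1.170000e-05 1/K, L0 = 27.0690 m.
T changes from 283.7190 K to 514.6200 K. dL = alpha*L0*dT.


dT = 230.9010 K
dL = 1.170000e-05 * 27.0690 * 230.9010 = 0.073128 m
L_final = 27.142128 m

dL = 0.073128 m


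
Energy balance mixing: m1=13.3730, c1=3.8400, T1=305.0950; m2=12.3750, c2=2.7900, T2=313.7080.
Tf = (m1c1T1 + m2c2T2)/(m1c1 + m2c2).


num = 26498.4969
den = 85.8786
Tf = 308.5577 K

308.5577 K


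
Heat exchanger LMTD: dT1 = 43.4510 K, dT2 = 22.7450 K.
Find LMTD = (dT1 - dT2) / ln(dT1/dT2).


dT1/dT2 = 1.9104
ln(dT1/dT2) = 0.6473
LMTD = 20.7060 / 0.6473 = 31.9888 K

31.9888 K


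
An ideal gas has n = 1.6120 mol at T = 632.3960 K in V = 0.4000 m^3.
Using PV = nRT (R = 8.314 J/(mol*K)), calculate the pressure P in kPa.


P = nRT/V = 1.6120 * 8.314 * 632.3960 / 0.4000
= 8475.4774 / 0.4000 = 21188.6936 Pa = 21.1887 kPa

21.1887 kPa


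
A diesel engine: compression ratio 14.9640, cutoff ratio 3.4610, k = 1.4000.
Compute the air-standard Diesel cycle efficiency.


r^(k-1) = 2.9513
rc^k = 5.6870
eta = 0.5391 = 53.9070%

53.9070%


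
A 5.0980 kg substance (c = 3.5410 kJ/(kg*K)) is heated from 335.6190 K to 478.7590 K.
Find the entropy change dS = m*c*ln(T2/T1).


T2/T1 = 1.4265
ln(T2/T1) = 0.3552
dS = 5.0980 * 3.5410 * 0.3552 = 6.4125 kJ/K

6.4125 kJ/K


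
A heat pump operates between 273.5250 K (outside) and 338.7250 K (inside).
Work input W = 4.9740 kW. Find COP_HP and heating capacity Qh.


COP = 338.7250 / 65.2000 = 5.1952
Qh = 5.1952 * 4.9740 = 25.8408 kW

COP = 5.1952, Qh = 25.8408 kW


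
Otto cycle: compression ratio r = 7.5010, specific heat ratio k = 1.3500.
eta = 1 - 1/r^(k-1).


r^(k-1) = 2.0244
eta = 1 - 1/2.0244 = 0.5060 = 50.6021%

50.6021%


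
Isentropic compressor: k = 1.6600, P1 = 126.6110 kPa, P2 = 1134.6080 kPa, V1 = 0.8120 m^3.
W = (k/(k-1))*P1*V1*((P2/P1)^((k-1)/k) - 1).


(k-1)/k = 0.3976
(P2/P1)^exp = 2.3914
W = 2.5152 * 126.6110 * 0.8120 * (2.3914 - 1) = 359.7893 kJ

359.7893 kJ


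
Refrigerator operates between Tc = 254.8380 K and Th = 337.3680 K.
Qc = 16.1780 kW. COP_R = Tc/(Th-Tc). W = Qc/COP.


COP = 254.8380 / 82.5300 = 3.0878
W = 16.1780 / 3.0878 = 5.2393 kW

COP = 3.0878, W = 5.2393 kW


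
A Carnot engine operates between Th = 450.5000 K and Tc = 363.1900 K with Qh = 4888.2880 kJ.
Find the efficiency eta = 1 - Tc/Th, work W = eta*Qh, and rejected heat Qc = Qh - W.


eta = 1 - 363.1900/450.5000 = 0.1938
W = 0.1938 * 4888.2880 = 947.3839 kJ
Qc = 4888.2880 - 947.3839 = 3940.9041 kJ

eta = 19.3807%, W = 947.3839 kJ, Qc = 3940.9041 kJ


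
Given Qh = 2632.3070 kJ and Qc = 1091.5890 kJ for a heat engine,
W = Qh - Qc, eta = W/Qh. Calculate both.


W = 2632.3070 - 1091.5890 = 1540.7180 kJ
eta = 1540.7180 / 2632.3070 = 0.5853 = 58.5311%

W = 1540.7180 kJ, eta = 58.5311%


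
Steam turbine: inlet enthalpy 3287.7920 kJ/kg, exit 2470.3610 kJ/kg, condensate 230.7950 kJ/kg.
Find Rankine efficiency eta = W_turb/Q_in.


W = 817.4310 kJ/kg
Q_in = 3056.9970 kJ/kg
eta = 0.2674 = 26.7397%

eta = 26.7397%


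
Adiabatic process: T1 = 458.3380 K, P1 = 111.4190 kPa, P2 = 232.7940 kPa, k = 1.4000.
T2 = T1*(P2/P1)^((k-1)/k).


(k-1)/k = 0.2857
(P2/P1)^exp = 1.2343
T2 = 458.3380 * 1.2343 = 565.7415 K

565.7415 K


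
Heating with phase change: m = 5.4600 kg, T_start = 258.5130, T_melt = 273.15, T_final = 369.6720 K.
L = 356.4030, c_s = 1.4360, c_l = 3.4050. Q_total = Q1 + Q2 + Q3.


Q1 (sensible, solid) = 5.4600 * 1.4360 * 14.6370 = 114.7623 kJ
Q2 (latent) = 5.4600 * 356.4030 = 1945.9604 kJ
Q3 (sensible, liquid) = 5.4600 * 3.4050 * 96.5220 = 1794.4695 kJ
Q_total = 3855.1921 kJ

3855.1921 kJ


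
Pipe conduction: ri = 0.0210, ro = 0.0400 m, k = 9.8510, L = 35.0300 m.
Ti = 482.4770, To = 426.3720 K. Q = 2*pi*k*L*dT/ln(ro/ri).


dT = 56.1050 K
ln(ro/ri) = 0.6444
Q = 2*pi*9.8510*35.0300*56.1050 / 0.6444 = 188788.4103 W

188788.4103 W


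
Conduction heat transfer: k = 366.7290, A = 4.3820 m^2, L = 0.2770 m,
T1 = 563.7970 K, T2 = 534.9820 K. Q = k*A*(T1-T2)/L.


dT = 28.8150 K
Q = 366.7290 * 4.3820 * 28.8150 / 0.2770 = 167169.2840 W

167169.2840 W


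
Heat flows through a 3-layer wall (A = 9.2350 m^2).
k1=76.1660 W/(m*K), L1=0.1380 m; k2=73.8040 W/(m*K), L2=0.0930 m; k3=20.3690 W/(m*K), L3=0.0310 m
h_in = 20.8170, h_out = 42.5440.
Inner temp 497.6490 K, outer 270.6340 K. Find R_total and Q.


R_conv_in = 1/(20.8170*9.2350) = 0.0052
R_1 = 0.1380/(76.1660*9.2350) = 0.0002
R_2 = 0.0930/(73.8040*9.2350) = 0.0001
R_3 = 0.0310/(20.3690*9.2350) = 0.0002
R_conv_out = 1/(42.5440*9.2350) = 0.0025
R_total = 0.0082 K/W
Q = 227.0150 / 0.0082 = 27535.8228 W

R_total = 0.0082 K/W, Q = 27535.8228 W


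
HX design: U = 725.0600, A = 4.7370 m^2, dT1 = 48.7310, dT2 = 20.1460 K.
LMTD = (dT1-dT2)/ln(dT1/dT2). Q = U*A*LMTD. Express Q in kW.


LMTD = 32.3612 K
Q = 725.0600 * 4.7370 * 32.3612 = 111148.2342 W = 111.1482 kW

111.1482 kW


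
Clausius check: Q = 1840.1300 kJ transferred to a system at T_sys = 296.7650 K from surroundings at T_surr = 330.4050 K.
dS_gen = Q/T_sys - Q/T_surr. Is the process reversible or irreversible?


dS_sys = 1840.1300/296.7650 = 6.2006 kJ/K
dS_surr = -1840.1300/330.4050 = -5.5693 kJ/K
dS_gen = 6.2006 - 5.5693 = 0.6313 kJ/K (irreversible)

dS_gen = 0.6313 kJ/K, irreversible


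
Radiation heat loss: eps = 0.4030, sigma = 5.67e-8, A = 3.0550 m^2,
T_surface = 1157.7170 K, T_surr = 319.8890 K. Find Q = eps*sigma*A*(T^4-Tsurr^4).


T^4 = 1.7964e+12
Tsurr^4 = 1.0471e+10
Q = 0.4030 * 5.67e-8 * 3.0550 * 1.7860e+12 = 124672.3341 W

124672.3341 W


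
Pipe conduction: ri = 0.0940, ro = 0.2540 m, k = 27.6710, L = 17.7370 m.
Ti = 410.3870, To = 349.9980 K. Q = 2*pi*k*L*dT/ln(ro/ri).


dT = 60.3890 K
ln(ro/ri) = 0.9940
Q = 2*pi*27.6710*17.7370*60.3890 / 0.9940 = 187343.6991 W

187343.6991 W


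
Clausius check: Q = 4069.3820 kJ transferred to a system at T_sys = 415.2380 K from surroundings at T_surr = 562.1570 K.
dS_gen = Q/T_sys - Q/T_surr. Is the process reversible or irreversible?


dS_sys = 4069.3820/415.2380 = 9.8001 kJ/K
dS_surr = -4069.3820/562.1570 = -7.2389 kJ/K
dS_gen = 9.8001 - 7.2389 = 2.5612 kJ/K (irreversible)

dS_gen = 2.5612 kJ/K, irreversible


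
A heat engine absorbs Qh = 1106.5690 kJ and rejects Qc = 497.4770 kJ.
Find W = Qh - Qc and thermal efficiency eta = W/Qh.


W = 1106.5690 - 497.4770 = 609.0920 kJ
eta = 609.0920 / 1106.5690 = 0.5504 = 55.0433%

W = 609.0920 kJ, eta = 55.0433%


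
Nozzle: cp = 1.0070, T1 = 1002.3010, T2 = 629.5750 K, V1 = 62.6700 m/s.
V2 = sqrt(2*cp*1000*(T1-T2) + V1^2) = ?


dT = 372.7260 K
2*cp*1000*dT = 750670.1640
V1^2 = 3927.5289
V2 = sqrt(754597.6929) = 868.6758 m/s

868.6758 m/s


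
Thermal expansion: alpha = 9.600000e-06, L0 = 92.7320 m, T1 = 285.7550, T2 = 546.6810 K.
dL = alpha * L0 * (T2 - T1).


dT = 260.9260 K
dL = 9.600000e-06 * 92.7320 * 260.9260 = 0.232283 m
L_final = 92.964283 m

dL = 0.232283 m


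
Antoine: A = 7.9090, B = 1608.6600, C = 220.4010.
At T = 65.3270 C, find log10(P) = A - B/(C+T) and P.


C+T = 285.7280
B/(C+T) = 5.6300
log10(P) = 7.9090 - 5.6300 = 2.2790
P = 10^2.2790 = 190.0904 mmHg

190.0904 mmHg


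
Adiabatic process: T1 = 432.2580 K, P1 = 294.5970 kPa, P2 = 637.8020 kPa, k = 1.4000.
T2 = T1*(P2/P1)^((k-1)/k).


(k-1)/k = 0.2857
(P2/P1)^exp = 1.2469
T2 = 432.2580 * 1.2469 = 538.9991 K

538.9991 K


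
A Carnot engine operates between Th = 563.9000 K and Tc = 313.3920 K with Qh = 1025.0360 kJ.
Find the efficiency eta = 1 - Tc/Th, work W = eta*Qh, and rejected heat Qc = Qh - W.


eta = 1 - 313.3920/563.9000 = 0.4442
W = 0.4442 * 1025.0360 = 455.3639 kJ
Qc = 1025.0360 - 455.3639 = 569.6721 kJ

eta = 44.4242%, W = 455.3639 kJ, Qc = 569.6721 kJ


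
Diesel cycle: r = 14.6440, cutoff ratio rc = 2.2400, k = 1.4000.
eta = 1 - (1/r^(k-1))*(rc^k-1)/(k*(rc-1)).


r^(k-1) = 2.9259
rc^k = 3.0928
eta = 0.5880 = 58.7990%

58.7990%


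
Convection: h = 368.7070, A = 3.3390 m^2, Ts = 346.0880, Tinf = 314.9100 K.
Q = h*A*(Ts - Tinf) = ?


dT = 31.1780 K
Q = 368.7070 * 3.3390 * 31.1780 = 38383.6309 W

38383.6309 W


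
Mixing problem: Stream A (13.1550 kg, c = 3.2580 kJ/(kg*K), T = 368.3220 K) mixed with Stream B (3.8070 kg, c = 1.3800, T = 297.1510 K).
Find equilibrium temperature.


num = 17347.0392
den = 48.1126
Tf = 360.5505 K

360.5505 K


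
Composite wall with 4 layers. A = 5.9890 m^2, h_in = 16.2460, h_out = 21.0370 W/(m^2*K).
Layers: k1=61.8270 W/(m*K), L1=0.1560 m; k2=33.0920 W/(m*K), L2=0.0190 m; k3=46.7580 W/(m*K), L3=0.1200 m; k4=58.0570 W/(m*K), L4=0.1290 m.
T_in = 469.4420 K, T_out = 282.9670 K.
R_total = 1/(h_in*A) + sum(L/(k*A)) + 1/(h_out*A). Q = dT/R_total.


R_conv_in = 1/(16.2460*5.9890) = 0.0103
R_1 = 0.1560/(61.8270*5.9890) = 0.0004
R_2 = 0.0190/(33.0920*5.9890) = 9.5869e-05
R_3 = 0.1200/(46.7580*5.9890) = 0.0004
R_4 = 0.1290/(58.0570*5.9890) = 0.0004
R_conv_out = 1/(21.0370*5.9890) = 0.0079
R_total = 0.0195 K/W
Q = 186.4750 / 0.0195 = 9547.3618 W

R_total = 0.0195 K/W, Q = 9547.3618 W


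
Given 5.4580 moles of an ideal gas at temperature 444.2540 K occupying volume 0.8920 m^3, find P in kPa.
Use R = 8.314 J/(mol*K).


P = nRT/V = 5.4580 * 8.314 * 444.2540 / 0.8920
= 20159.2745 / 0.8920 = 22600.0835 Pa = 22.6001 kPa

22.6001 kPa


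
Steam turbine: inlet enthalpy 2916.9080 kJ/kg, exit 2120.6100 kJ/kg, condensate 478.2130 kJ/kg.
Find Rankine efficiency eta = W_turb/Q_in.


W = 796.2980 kJ/kg
Q_in = 2438.6950 kJ/kg
eta = 0.3265 = 32.6526%

eta = 32.6526%


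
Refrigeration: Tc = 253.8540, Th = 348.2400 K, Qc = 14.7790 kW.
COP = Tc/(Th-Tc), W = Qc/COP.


COP = 253.8540 / 94.3860 = 2.6895
W = 14.7790 / 2.6895 = 5.4950 kW

COP = 2.6895, W = 5.4950 kW


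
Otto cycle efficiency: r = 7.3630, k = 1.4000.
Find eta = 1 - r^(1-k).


r^(k-1) = 2.2224
eta = 1 - 1/2.2224 = 0.5500 = 55.0036%

55.0036%


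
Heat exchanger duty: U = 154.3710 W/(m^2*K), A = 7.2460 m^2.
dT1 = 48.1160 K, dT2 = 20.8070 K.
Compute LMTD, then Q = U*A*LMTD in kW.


LMTD = 32.5757 K
Q = 154.3710 * 7.2460 * 32.5757 = 36438.2302 W = 36.4382 kW

36.4382 kW


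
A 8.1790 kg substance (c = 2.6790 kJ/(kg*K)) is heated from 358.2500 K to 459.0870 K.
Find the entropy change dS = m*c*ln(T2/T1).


T2/T1 = 1.2815
ln(T2/T1) = 0.2480
dS = 8.1790 * 2.6790 * 0.2480 = 5.4343 kJ/K

5.4343 kJ/K
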